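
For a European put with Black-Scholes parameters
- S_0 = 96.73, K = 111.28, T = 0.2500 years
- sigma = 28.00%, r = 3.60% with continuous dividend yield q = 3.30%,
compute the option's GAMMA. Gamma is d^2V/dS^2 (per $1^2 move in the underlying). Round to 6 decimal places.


d1 = -0.9255425387; d2 = -1.0655425387
phi(d1) = 0.2599533652; exp(-qT) = 0.9917839379; exp(-rT) = 0.9910403788
Gamma = exp(-qT) * phi(d1) / (S * sigma * sqrt(T)) = 0.9917839379 * 0.2599533652 / (96.7300 * 0.2800 * 0.5000000000) = 0.019038

Answer: Gamma = 0.019038


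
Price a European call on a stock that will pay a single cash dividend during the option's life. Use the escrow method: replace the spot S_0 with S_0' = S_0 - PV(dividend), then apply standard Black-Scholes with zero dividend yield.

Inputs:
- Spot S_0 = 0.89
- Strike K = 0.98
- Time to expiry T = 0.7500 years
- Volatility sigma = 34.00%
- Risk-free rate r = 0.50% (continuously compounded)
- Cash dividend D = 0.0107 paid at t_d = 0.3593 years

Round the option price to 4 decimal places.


Answer: Price = 0.0668

Derivation:
PV(D) = D * exp(-r * t_d) = 0.0107 * 0.99820511 = 0.01068079
S_0' = S_0 - PV(D) = 0.8900 - 0.01068079 = 0.87931921
d1 = (ln(S_0'/K) + (r + sigma^2/2)*T) / (sigma*sqrt(T)) = -0.20820132
d2 = d1 - sigma*sqrt(T) = -0.50264995
exp(-rT) = 0.99625702
N(d1) = 0.41753589; N(d2) = 0.30760520
C = S_0' * N(d1) - K * exp(-rT) * N(d2) = 0.87931921 * 0.41753589 - 0.9800 * 0.99625702 * 0.30760520 = 0.0668


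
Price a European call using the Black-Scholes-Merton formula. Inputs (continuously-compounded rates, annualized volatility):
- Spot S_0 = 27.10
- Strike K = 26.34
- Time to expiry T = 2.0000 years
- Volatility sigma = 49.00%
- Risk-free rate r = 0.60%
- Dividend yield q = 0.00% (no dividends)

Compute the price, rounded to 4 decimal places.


d1 = (ln(S/K) + (r - q + 0.5*sigma^2) * T) / (sigma * sqrt(T)) = 0.40484754
d2 = d1 - sigma * sqrt(T) = -0.28811711
exp(-rT) = 0.98807171; exp(-qT) = 1.00000000
C = S_0 * exp(-qT) * N(d1) - K * exp(-rT) * N(d2)
N(d1) = 0.65720521; N(d2) = 0.38662855
C = 27.1000 * 1.00000000 * 0.65720521 - 26.3400 * 0.98807171 * 0.38662855 = 7.7479

Answer: Price = 7.7479


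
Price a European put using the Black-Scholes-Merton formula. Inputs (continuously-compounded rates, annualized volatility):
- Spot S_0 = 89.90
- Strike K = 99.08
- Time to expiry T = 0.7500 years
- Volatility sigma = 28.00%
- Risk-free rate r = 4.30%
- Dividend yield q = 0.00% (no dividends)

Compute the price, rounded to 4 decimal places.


d1 = (ln(S/K) + (r - q + 0.5*sigma^2) * T) / (sigma * sqrt(T)) = -0.14672806
d2 = d1 - sigma * sqrt(T) = -0.38921517
exp(-rT) = 0.96826449; exp(-qT) = 1.00000000
P = K * exp(-rT) * N(-d2) - S_0 * exp(-qT) * N(-d1)
N(-d1) = 0.55832666; N(-d2) = 0.65144151
P = 99.0800 * 0.96826449 * 0.65144151 - 89.9000 * 1.00000000 * 0.55832666 = 12.3029

Answer: Price = 12.3029


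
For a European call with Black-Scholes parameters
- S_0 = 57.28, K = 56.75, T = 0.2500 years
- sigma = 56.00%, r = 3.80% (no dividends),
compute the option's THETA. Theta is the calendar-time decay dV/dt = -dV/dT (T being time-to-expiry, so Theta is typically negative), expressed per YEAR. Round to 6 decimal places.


d1 = 0.2071280939; d2 = -0.0728719061
phi(d1) = 0.3904756932; exp(-qT) = 1.0000000000; exp(-rT) = 0.9905449824
Theta = -S*exp(-qT)*phi(d1)*sigma/(2*sqrt(T)) - r*K*exp(-rT)*N(d2) + q*S*exp(-qT)*N(d1)
N(d1) = 0.5820450890; N(d2) = 0.4709540251; sqrt(T) = 0.5000000000
Term 1 = -57.2800 * 1.0000000000 * 0.3904756932 * 0.5600 / (2 * 0.5000000000) = -12.5252107156
Term 2 = -0.0380 * 56.7500 * 0.9905449824 * 0.4709540251 = -1.0060097224
Term 3 = 0 (no dividend yield, q = 0)
Theta = -12.5252107156 + (-1.0060097224) + (0.0000000000) = -13.531220

Answer: Theta = -13.531220


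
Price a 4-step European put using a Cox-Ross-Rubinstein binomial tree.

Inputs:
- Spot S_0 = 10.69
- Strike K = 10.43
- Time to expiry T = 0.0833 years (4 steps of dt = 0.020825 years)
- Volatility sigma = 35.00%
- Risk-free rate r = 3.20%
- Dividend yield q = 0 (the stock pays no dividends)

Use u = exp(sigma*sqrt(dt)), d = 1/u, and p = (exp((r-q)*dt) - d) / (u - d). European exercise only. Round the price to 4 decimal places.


Answer: Price = V(0,0) = 0.3068

Derivation:
dt = T/N = 0.020825
u = exp(sigma*sqrt(dt)) = 1.051805; d = 1/u = 0.950746
p = (exp((r-q)*dt) - d) / (u - d) = 0.493972
Discount per step: exp(-r*dt) = 0.999334
Stock lattice S(k, i) with i counting down-moves:
  k=0: S(0,0) = 10.6900
  k=1: S(1,0) = 11.2438; S(1,1) = 10.1635
  k=2: S(2,0) = 11.8263; S(2,1) = 10.6900; S(2,2) = 9.6629
  k=3: S(3,0) = 12.4390; S(3,1) = 11.2438; S(3,2) = 10.1635; S(3,3) = 9.1870
  k=4: S(4,0) = 13.0834; S(4,1) = 11.8263; S(4,2) = 10.6900; S(4,3) = 9.6629; S(4,4) = 8.7345
Terminal payoffs V(N, i) = max(K - S_T, 0):
  V(4,0) = 0.000000; V(4,1) = 0.000000; V(4,2) = 0.000000; V(4,3) = 0.767111; V(4,4) = 1.695536
Backward induction: V(k, i) = exp(-r*dt) * [p * V(k+1, i) + (1-p) * V(k+1, i+1)].
  V(3,0) = exp(-r*dt) * [p*0.000000 + (1-p)*0.000000] = 0.000000
  V(3,1) = exp(-r*dt) * [p*0.000000 + (1-p)*0.000000] = 0.000000
  V(3,2) = exp(-r*dt) * [p*0.000000 + (1-p)*0.767111] = 0.387921
  V(3,3) = exp(-r*dt) * [p*0.767111 + (1-p)*1.695536] = 1.236096
  V(2,0) = exp(-r*dt) * [p*0.000000 + (1-p)*0.000000] = 0.000000
  V(2,1) = exp(-r*dt) * [p*0.000000 + (1-p)*0.387921] = 0.196168
  V(2,2) = exp(-r*dt) * [p*0.387921 + (1-p)*1.236096] = 0.816577
  V(1,0) = exp(-r*dt) * [p*0.000000 + (1-p)*0.196168] = 0.099200
  V(1,1) = exp(-r*dt) * [p*0.196168 + (1-p)*0.816577] = 0.509773
  V(0,0) = exp(-r*dt) * [p*0.099200 + (1-p)*0.509773] = 0.306757


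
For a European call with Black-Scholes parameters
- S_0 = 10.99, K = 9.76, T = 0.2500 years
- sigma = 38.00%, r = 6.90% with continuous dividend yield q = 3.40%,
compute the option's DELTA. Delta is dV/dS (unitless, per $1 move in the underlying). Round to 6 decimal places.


Answer: Delta = 0.771503

Derivation:
d1 = 0.7657545684; d2 = 0.5757545684
phi(d1) = 0.2975632229; exp(-qT) = 0.9915360229; exp(-rT) = 0.9828979294
N(d1) = 0.7780888243
Delta = exp(-qT) * N(d1) = 0.9915360229 * 0.7780888243 = 0.771503


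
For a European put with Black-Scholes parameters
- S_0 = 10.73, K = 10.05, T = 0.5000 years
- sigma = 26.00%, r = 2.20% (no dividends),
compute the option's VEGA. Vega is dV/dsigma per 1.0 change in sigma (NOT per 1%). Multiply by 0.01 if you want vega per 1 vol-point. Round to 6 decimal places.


Answer: Vega = 2.660636

Derivation:
d1 = 0.5078708631; d2 = 0.3240231000
phi(d1) = 0.3506716582; exp(-qT) = 1.0000000000; exp(-rT) = 0.9890602788
Vega = S * exp(-qT) * phi(d1) * sqrt(T) = 10.7300 * 1.0000000000 * 0.3506716582 * 0.7071067812 = 2.660636


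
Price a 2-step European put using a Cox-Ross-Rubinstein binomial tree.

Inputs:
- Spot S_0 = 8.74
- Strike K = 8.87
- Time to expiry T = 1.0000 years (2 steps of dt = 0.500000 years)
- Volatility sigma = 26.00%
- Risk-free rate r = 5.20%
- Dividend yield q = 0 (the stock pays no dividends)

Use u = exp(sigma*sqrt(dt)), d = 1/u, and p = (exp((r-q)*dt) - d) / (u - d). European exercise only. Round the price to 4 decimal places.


Answer: Price = V(0,0) = 0.6643

Derivation:
dt = T/N = 0.500000
u = exp(sigma*sqrt(dt)) = 1.201833; d = 1/u = 0.832062
p = (exp((r-q)*dt) - d) / (u - d) = 0.525403
Discount per step: exp(-r*dt) = 0.974335
Stock lattice S(k, i) with i counting down-moves:
  k=0: S(0,0) = 8.7400
  k=1: S(1,0) = 10.5040; S(1,1) = 7.2722
  k=2: S(2,0) = 12.6241; S(2,1) = 8.7400; S(2,2) = 6.0509
Terminal payoffs V(N, i) = max(K - S_T, 0):
  V(2,0) = 0.000000; V(2,1) = 0.130000; V(2,2) = 2.819054
Backward induction: V(k, i) = exp(-r*dt) * [p * V(k+1, i) + (1-p) * V(k+1, i+1)].
  V(1,0) = exp(-r*dt) * [p*0.000000 + (1-p)*0.130000] = 0.060114
  V(1,1) = exp(-r*dt) * [p*0.130000 + (1-p)*2.819054] = 1.370126
  V(0,0) = exp(-r*dt) * [p*0.060114 + (1-p)*1.370126] = 0.664343


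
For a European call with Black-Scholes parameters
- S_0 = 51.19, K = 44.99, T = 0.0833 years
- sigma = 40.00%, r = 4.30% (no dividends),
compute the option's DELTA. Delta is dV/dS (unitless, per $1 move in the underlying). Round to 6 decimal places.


d1 = 1.2070466006; d2 = 1.0915996430
phi(d1) = 0.1925461755; exp(-qT) = 1.0000000000; exp(-rT) = 0.9964245074
N(d1) = 0.8862929010
Delta = exp(-qT) * N(d1) = 1.0000000000 * 0.8862929010 = 0.886293

Answer: Delta = 0.886293


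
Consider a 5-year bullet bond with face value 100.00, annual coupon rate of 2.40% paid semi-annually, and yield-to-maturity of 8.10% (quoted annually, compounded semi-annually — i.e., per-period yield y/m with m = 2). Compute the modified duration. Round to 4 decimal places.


Coupon per period c = face * coupon_rate / m = 1.200000
Periods per year m = 2; per-period yield y/m = 0.040500
Number of cashflows N = 10
Cashflows (t years, CF_t, discount factor 1/(1+y/m)^(m*t), PV):
  t = 0.5000: CF_t = 1.200000, DF = 0.961076, PV = 1.153292
  t = 1.0000: CF_t = 1.200000, DF = 0.923668, PV = 1.108401
  t = 1.5000: CF_t = 1.200000, DF = 0.887715, PV = 1.065258
  t = 2.0000: CF_t = 1.200000, DF = 0.853162, PV = 1.023795
  t = 2.5000: CF_t = 1.200000, DF = 0.819954, PV = 0.983945
  t = 3.0000: CF_t = 1.200000, DF = 0.788039, PV = 0.945646
  t = 3.5000: CF_t = 1.200000, DF = 0.757365, PV = 0.908838
  t = 4.0000: CF_t = 1.200000, DF = 0.727886, PV = 0.873463
  t = 4.5000: CF_t = 1.200000, DF = 0.699554, PV = 0.839465
  t = 5.0000: CF_t = 101.200000, DF = 0.672325, PV = 68.039273
Price P = sum_t PV_t = 76.941377
First compute Macaulay numerator sum_t t * PV_t:
  t * PV_t at t = 0.5000: 0.576646
  t * PV_t at t = 1.0000: 1.108401
  t * PV_t at t = 1.5000: 1.597888
  t * PV_t at t = 2.0000: 2.047590
  t * PV_t at t = 2.5000: 2.459863
  t * PV_t at t = 3.0000: 2.836939
  t * PV_t at t = 3.5000: 3.180934
  t * PV_t at t = 4.0000: 3.493852
  t * PV_t at t = 4.5000: 3.777592
  t * PV_t at t = 5.0000: 340.196367
Macaulay duration D = 361.276071 / 76.941377 = 4.695472
Modified duration = D / (1 + y/m) = 4.695472 / (1 + 0.040500) = 4.512707

Answer: Modified duration = 4.5127


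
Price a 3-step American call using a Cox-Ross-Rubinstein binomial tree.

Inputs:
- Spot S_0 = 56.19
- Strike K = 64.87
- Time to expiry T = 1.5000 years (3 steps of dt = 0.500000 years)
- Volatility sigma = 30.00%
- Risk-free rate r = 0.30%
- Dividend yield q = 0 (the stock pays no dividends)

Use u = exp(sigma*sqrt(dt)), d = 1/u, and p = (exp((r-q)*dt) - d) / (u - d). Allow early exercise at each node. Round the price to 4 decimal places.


dt = T/N = 0.500000
u = exp(sigma*sqrt(dt)) = 1.236311; d = 1/u = 0.808858
p = (exp((r-q)*dt) - d) / (u - d) = 0.450677
Discount per step: exp(-r*dt) = 0.998501
Stock lattice S(k, i) with i counting down-moves:
  k=0: S(0,0) = 56.1900
  k=1: S(1,0) = 69.4683; S(1,1) = 45.4497
  k=2: S(2,0) = 85.8845; S(2,1) = 56.1900; S(2,2) = 36.7624
  k=3: S(3,0) = 106.1799; S(3,1) = 69.4683; S(3,2) = 45.4497; S(3,3) = 29.7355
Terminal payoffs V(N, i) = max(S_T - K, 0):
  V(3,0) = 41.309909; V(3,1) = 4.598321; V(3,2) = 0.000000; V(3,3) = 0.000000
Backward induction: V(k, i) = exp(-r*dt) * [p * V(k+1, i) + (1-p) * V(k+1, i+1)]; then take max(V_cont, immediate exercise) for American.
  V(2,0) = exp(-r*dt) * [p*41.309909 + (1-p)*4.598321] = 21.111689; exercise = 21.014457; V(2,0) = max -> 21.111689
  V(2,1) = exp(-r*dt) * [p*4.598321 + (1-p)*0.000000] = 2.069250; exercise = 0.000000; V(2,1) = max -> 2.069250
  V(2,2) = exp(-r*dt) * [p*0.000000 + (1-p)*0.000000] = 0.000000; exercise = 0.000000; V(2,2) = max -> 0.000000
  V(1,0) = exp(-r*dt) * [p*21.111689 + (1-p)*2.069250] = 10.635270; exercise = 4.598321; V(1,0) = max -> 10.635270
  V(1,1) = exp(-r*dt) * [p*2.069250 + (1-p)*0.000000] = 0.931165; exercise = 0.000000; V(1,1) = max -> 0.931165
  V(0,0) = exp(-r*dt) * [p*10.635270 + (1-p)*0.931165] = 5.296629; exercise = 0.000000; V(0,0) = max -> 5.296629

Answer: Price = V(0,0) = 5.2966


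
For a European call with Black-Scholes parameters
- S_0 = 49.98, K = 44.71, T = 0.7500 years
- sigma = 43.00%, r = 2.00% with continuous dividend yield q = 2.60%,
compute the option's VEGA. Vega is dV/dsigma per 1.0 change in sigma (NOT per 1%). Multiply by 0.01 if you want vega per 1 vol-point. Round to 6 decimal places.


Answer: Vega = 15.139745

Derivation:
d1 = 0.4733284943; d2 = 0.1009375706
phi(d1) = 0.3566649458; exp(-qT) = 0.9806888952; exp(-rT) = 0.9851119396
Vega = S * exp(-qT) * phi(d1) * sqrt(T) = 49.9800 * 0.9806888952 * 0.3566649458 * 0.8660254038 = 15.139745


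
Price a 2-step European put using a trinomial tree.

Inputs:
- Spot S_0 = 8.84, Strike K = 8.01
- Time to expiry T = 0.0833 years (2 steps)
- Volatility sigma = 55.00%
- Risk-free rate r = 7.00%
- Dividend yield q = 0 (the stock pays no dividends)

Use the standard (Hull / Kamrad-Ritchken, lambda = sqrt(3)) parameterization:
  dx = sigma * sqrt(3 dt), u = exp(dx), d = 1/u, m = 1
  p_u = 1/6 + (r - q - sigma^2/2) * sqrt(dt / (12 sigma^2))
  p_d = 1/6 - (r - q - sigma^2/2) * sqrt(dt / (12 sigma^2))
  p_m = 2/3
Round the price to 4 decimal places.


dt = T/N = 0.041650; dx = sigma*sqrt(3*dt) = 0.194415
u = exp(dx) = 1.214601; d = 1/u = 0.823316
p_u = 0.157963, p_m = 0.666667, p_d = 0.175370
Discount per step: exp(-r*dt) = 0.997089
Stock lattice S(k, j) with j the centered position index:
  k=0: S(0,+0) = 8.8400
  k=1: S(1,-1) = 7.2781; S(1,+0) = 8.8400; S(1,+1) = 10.7371
  k=2: S(2,-2) = 5.9922; S(2,-1) = 7.2781; S(2,+0) = 8.8400; S(2,+1) = 10.7371; S(2,+2) = 13.0413
Terminal payoffs V(N, j) = max(K - S_T, 0):
  V(2,-2) = 2.017816; V(2,-1) = 0.731889; V(2,+0) = 0.000000; V(2,+1) = 0.000000; V(2,+2) = 0.000000
Backward induction: V(k, j) = exp(-r*dt) * [p_u * V(k+1, j+1) + p_m * V(k+1, j) + p_d * V(k+1, j-1)]
  V(1,-1) = exp(-r*dt) * [p_u*0.000000 + p_m*0.731889 + p_d*2.017816] = 0.839339
  V(1,+0) = exp(-r*dt) * [p_u*0.000000 + p_m*0.000000 + p_d*0.731889] = 0.127978
  V(1,+1) = exp(-r*dt) * [p_u*0.000000 + p_m*0.000000 + p_d*0.000000] = 0.000000
  V(0,+0) = exp(-r*dt) * [p_u*0.000000 + p_m*0.127978 + p_d*0.839339] = 0.231836

Answer: Price = V(0,0) = 0.2318


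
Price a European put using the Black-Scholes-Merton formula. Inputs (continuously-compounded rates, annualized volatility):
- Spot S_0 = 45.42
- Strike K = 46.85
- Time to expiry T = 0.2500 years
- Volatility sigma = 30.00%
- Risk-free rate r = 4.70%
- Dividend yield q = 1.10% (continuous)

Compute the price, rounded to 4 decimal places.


Answer: Price = 3.2712

Derivation:
d1 = (ln(S/K) + (r - q + 0.5*sigma^2) * T) / (sigma * sqrt(T)) = -0.07165648
d2 = d1 - sigma * sqrt(T) = -0.22165648
exp(-rT) = 0.98831876; exp(-qT) = 0.99725378
P = K * exp(-rT) * N(-d2) - S_0 * exp(-qT) * N(-d1)
N(-d1) = 0.52856235; N(-d2) = 0.58770934
P = 46.8500 * 0.98831876 * 0.58770934 - 45.4200 * 0.99725378 * 0.52856235 = 3.2712


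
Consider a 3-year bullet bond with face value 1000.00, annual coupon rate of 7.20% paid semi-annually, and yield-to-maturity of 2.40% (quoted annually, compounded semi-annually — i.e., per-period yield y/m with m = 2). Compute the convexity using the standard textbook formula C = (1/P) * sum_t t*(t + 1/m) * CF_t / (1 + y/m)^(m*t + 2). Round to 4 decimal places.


Coupon per period c = face * coupon_rate / m = 36.000000
Periods per year m = 2; per-period yield y/m = 0.012000
Number of cashflows N = 6
Cashflows (t years, CF_t, discount factor 1/(1+y/m)^(m*t), PV):
  t = 0.5000: CF_t = 36.000000, DF = 0.988142, PV = 35.573123
  t = 1.0000: CF_t = 36.000000, DF = 0.976425, PV = 35.151307
  t = 1.5000: CF_t = 36.000000, DF = 0.964847, PV = 34.734493
  t = 2.0000: CF_t = 36.000000, DF = 0.953406, PV = 34.322621
  t = 2.5000: CF_t = 36.000000, DF = 0.942101, PV = 33.915634
  t = 3.0000: CF_t = 1036.000000, DF = 0.930930, PV = 964.443256
Price P = sum_t PV_t = 1138.140433
Convexity numerator sum_t t*(t + 1/m) * CF_t / (1+y/m)^(m*t + 2):
  t = 0.5000: term = 17.367246
  t = 1.0000: term = 51.483932
  t = 1.5000: term = 101.746902
  t = 2.0000: term = 167.567361
  t = 2.5000: term = 248.370594
  t = 3.0000: term = 9887.920237
Convexity = (1/P) * sum = 10474.456273 / 1138.140433 = 9.203132

Answer: Convexity = 9.2031


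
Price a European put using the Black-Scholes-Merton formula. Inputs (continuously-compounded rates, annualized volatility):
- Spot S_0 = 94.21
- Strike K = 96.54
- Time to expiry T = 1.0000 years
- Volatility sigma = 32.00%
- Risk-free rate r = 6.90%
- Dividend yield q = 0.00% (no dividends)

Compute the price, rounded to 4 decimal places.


d1 = (ln(S/K) + (r - q + 0.5*sigma^2) * T) / (sigma * sqrt(T)) = 0.29927782
d2 = d1 - sigma * sqrt(T) = -0.02072218
exp(-rT) = 0.93332668; exp(-qT) = 1.00000000
P = K * exp(-rT) * N(-d2) - S_0 * exp(-qT) * N(-d1)
N(-d1) = 0.38236404; N(-d2) = 0.50826636
P = 96.5400 * 0.93332668 * 0.50826636 - 94.2100 * 1.00000000 * 0.38236404 = 9.7740

Answer: Price = 9.7740


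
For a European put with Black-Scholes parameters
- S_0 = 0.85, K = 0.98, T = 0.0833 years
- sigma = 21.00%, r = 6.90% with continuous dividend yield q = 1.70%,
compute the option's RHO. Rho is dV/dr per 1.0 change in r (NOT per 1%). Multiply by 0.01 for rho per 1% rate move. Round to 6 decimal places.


d1 = -2.2463065060; d2 = -2.3069161587
phi(d1) = 0.0320043006; exp(-qT) = 0.9985849022; exp(-rT) = 0.9942687864
N(-d2) = 0.9894702527
Rho = -K*T*exp(-rT)*N(-d2) = -0.9800 * 0.0833 * 0.9942687864 * 0.9894702527 = -0.080311

Answer: Rho = -0.080311


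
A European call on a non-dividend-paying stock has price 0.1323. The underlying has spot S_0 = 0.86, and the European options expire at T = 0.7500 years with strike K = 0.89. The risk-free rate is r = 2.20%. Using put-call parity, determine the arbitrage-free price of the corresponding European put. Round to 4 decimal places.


Put-call parity: C - P = S_0 * exp(-qT) - K * exp(-rT).
S_0 * exp(-qT) = 0.8600 * 1.00000000 = 0.86000000
K * exp(-rT) = 0.8900 * 0.98363538 = 0.87543549
P = C - S*exp(-qT) + K*exp(-rT)
P = 0.1323 - 0.86000000 + 0.87543549 = 0.1477

Answer: Put price = 0.1477


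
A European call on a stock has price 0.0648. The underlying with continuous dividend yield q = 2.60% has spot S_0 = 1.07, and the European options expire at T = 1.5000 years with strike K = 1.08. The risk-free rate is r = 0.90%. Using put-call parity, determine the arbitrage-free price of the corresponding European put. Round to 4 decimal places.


Put-call parity: C - P = S_0 * exp(-qT) - K * exp(-rT).
S_0 * exp(-qT) = 1.0700 * 0.96175071 = 1.02907326
K * exp(-rT) = 1.0800 * 0.98659072 = 1.06551797
P = C - S*exp(-qT) + K*exp(-rT)
P = 0.0648 - 1.02907326 + 1.06551797 = 0.1012

Answer: Put price = 0.1012


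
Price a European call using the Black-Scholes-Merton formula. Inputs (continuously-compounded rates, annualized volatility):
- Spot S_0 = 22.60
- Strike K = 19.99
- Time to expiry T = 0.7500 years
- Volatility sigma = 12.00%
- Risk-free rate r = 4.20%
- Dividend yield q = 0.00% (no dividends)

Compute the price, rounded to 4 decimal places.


Answer: Price = 3.2959

Derivation:
d1 = (ln(S/K) + (r - q + 0.5*sigma^2) * T) / (sigma * sqrt(T)) = 1.53592259
d2 = d1 - sigma * sqrt(T) = 1.43199954
exp(-rT) = 0.96899096; exp(-qT) = 1.00000000
C = S_0 * exp(-qT) * N(d1) - K * exp(-rT) * N(d2)
N(d1) = 0.93772132; N(d2) = 0.92392802
C = 22.6000 * 1.00000000 * 0.93772132 - 19.9900 * 0.96899096 * 0.92392802 = 3.2959


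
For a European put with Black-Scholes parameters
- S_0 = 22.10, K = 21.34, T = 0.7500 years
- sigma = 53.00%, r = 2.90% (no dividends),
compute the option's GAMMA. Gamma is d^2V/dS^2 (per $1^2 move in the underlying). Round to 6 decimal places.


Answer: Gamma = 0.036952

Derivation:
d1 = 0.3531245548; d2 = -0.1058689092
phi(d1) = 0.3748283809; exp(-qT) = 1.0000000000; exp(-rT) = 0.9784848257
Gamma = exp(-qT) * phi(d1) / (S * sigma * sqrt(T)) = 1.0000000000 * 0.3748283809 / (22.1000 * 0.5300 * 0.8660254038) = 0.036952


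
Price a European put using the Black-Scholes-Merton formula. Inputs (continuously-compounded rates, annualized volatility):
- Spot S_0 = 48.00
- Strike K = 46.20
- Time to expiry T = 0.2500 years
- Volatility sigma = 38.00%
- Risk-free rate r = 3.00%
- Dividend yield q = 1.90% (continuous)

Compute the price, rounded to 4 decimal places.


d1 = (ln(S/K) + (r - q + 0.5*sigma^2) * T) / (sigma * sqrt(T)) = 0.31063796
d2 = d1 - sigma * sqrt(T) = 0.12063796
exp(-rT) = 0.99252805; exp(-qT) = 0.99526126
P = K * exp(-rT) * N(-d2) - S_0 * exp(-qT) * N(-d1)
N(-d1) = 0.37803793; N(-d2) = 0.45198890
P = 46.2000 * 0.99252805 * 0.45198890 - 48.0000 * 0.99526126 * 0.37803793 = 2.6660

Answer: Price = 2.6660


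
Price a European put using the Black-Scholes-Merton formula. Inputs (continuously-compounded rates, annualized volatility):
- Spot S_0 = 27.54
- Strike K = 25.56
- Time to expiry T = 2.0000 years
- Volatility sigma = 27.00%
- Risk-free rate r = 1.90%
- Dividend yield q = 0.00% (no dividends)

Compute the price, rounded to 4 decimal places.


Answer: Price = 2.6494

Derivation:
d1 = (ln(S/K) + (r - q + 0.5*sigma^2) * T) / (sigma * sqrt(T)) = 0.48583700
d2 = d1 - sigma * sqrt(T) = 0.10399934
exp(-rT) = 0.96271294; exp(-qT) = 1.00000000
P = K * exp(-rT) * N(-d2) - S_0 * exp(-qT) * N(-d1)
N(-d1) = 0.31354137; N(-d2) = 0.45858494
P = 25.5600 * 0.96271294 * 0.45858494 - 27.5400 * 1.00000000 * 0.31354137 = 2.6494


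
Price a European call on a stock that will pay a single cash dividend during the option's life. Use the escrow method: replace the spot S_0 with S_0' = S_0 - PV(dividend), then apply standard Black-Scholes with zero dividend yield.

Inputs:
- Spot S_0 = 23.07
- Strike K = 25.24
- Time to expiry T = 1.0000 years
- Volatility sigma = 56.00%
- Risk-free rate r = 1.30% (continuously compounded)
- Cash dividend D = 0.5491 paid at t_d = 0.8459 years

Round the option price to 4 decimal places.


Answer: Price = 4.1195

Derivation:
PV(D) = D * exp(-r * t_d) = 0.5491 * 0.98906354 = 0.54309479
S_0' = S_0 - PV(D) = 23.0700 - 0.54309479 = 22.52690521
d1 = (ln(S_0'/K) + (r + sigma^2/2)*T) / (sigma*sqrt(T)) = 0.10014347
d2 = d1 - sigma*sqrt(T) = -0.45985653
exp(-rT) = 0.98708414
N(d1) = 0.53988479; N(d2) = 0.32280960
C = S_0' * N(d1) - K * exp(-rT) * N(d2) = 22.52690521 * 0.53988479 - 25.2400 * 0.98708414 * 0.32280960 = 4.1195


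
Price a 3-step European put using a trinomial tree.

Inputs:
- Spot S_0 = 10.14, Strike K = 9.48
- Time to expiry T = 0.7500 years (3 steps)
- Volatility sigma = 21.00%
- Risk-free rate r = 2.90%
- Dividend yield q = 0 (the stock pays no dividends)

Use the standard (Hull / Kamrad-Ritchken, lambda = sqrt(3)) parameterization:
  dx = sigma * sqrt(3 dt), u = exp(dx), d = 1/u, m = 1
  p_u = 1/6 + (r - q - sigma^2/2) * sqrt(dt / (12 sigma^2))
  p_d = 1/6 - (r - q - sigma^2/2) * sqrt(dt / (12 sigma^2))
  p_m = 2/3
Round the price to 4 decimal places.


Answer: Price = V(0,0) = 0.3700

Derivation:
dt = T/N = 0.250000; dx = sigma*sqrt(3*dt) = 0.181865
u = exp(dx) = 1.199453; d = 1/u = 0.833714
p_u = 0.171444, p_m = 0.666667, p_d = 0.161890
Discount per step: exp(-r*dt) = 0.992776
Stock lattice S(k, j) with j the centered position index:
  k=0: S(0,+0) = 10.1400
  k=1: S(1,-1) = 8.4539; S(1,+0) = 10.1400; S(1,+1) = 12.1624
  k=2: S(2,-2) = 7.0481; S(2,-1) = 8.4539; S(2,+0) = 10.1400; S(2,+1) = 12.1624; S(2,+2) = 14.5883
  k=3: S(3,-3) = 5.8761; S(3,-2) = 7.0481; S(3,-1) = 8.4539; S(3,+0) = 10.1400; S(3,+1) = 12.1624; S(3,+2) = 14.5883; S(3,+3) = 17.4980
Terminal payoffs V(N, j) = max(K - S_T, 0):
  V(3,-3) = 3.603908; V(3,-2) = 2.431905; V(3,-1) = 1.026144; V(3,+0) = 0.000000; V(3,+1) = 0.000000; V(3,+2) = 0.000000; V(3,+3) = 0.000000
Backward induction: V(k, j) = exp(-r*dt) * [p_u * V(k+1, j+1) + p_m * V(k+1, j) + p_d * V(k+1, j-1)]
  V(2,-2) = exp(-r*dt) * [p_u*1.026144 + p_m*2.431905 + p_d*3.603908] = 2.363435
  V(2,-1) = exp(-r*dt) * [p_u*0.000000 + p_m*1.026144 + p_d*2.431905] = 1.070011
  V(2,+0) = exp(-r*dt) * [p_u*0.000000 + p_m*0.000000 + p_d*1.026144] = 0.164922
  V(2,+1) = exp(-r*dt) * [p_u*0.000000 + p_m*0.000000 + p_d*0.000000] = 0.000000
  V(2,+2) = exp(-r*dt) * [p_u*0.000000 + p_m*0.000000 + p_d*0.000000] = 0.000000
  V(1,-1) = exp(-r*dt) * [p_u*0.164922 + p_m*1.070011 + p_d*2.363435] = 1.116110
  V(1,+0) = exp(-r*dt) * [p_u*0.000000 + p_m*0.164922 + p_d*1.070011] = 0.281126
  V(1,+1) = exp(-r*dt) * [p_u*0.000000 + p_m*0.000000 + p_d*0.164922] = 0.026506
  V(0,+0) = exp(-r*dt) * [p_u*0.026506 + p_m*0.281126 + p_d*1.116110] = 0.369957


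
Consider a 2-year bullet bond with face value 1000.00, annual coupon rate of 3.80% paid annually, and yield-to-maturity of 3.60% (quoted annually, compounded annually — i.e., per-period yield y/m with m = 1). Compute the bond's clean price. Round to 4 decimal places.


Answer: Price = 1003.7939

Derivation:
Coupon per period c = face * coupon_rate / m = 38.000000
Periods per year m = 1; per-period yield y/m = 0.036000
Number of cashflows N = 2
Cashflows (t years, CF_t, discount factor 1/(1+y/m)^(m*t), PV):
  t = 1.0000: CF_t = 38.000000, DF = 0.965251, PV = 36.679537
  t = 2.0000: CF_t = 1038.000000, DF = 0.931709, PV = 967.114384
Price P = sum_t PV_t = 1003.793921


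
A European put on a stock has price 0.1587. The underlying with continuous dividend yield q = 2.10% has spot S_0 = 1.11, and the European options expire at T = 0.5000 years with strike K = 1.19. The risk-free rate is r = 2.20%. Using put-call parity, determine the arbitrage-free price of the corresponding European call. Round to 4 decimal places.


Answer: Call price = 0.0801

Derivation:
Put-call parity: C - P = S_0 * exp(-qT) - K * exp(-rT).
S_0 * exp(-qT) = 1.1100 * 0.98955493 = 1.09840598
K * exp(-rT) = 1.1900 * 0.98906028 = 1.17698173
C = P + S*exp(-qT) - K*exp(-rT)
C = 0.1587 + 1.09840598 - 1.17698173 = 0.0801


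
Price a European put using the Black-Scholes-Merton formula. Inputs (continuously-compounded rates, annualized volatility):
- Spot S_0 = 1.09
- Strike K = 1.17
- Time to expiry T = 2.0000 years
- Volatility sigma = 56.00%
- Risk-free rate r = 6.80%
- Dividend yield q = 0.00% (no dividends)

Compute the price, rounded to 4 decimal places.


Answer: Price = 0.2917

Derivation:
d1 = (ln(S/K) + (r - q + 0.5*sigma^2) * T) / (sigma * sqrt(T)) = 0.47827433
d2 = d1 - sigma * sqrt(T) = -0.31368526
exp(-rT) = 0.87284263; exp(-qT) = 1.00000000
P = K * exp(-rT) * N(-d2) - S_0 * exp(-qT) * N(-d1)
N(-d1) = 0.31622748; N(-d2) = 0.62311995
P = 1.1700 * 0.87284263 * 0.62311995 - 1.0900 * 1.00000000 * 0.31622748 = 0.2917


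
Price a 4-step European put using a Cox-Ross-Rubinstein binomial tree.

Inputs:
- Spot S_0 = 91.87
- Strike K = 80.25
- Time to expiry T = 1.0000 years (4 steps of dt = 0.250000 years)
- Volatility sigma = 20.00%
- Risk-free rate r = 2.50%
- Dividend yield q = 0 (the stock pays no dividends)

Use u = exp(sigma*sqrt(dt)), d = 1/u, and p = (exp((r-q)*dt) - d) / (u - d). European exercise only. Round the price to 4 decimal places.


dt = T/N = 0.250000
u = exp(sigma*sqrt(dt)) = 1.105171; d = 1/u = 0.904837
p = (exp((r-q)*dt) - d) / (u - d) = 0.506316
Discount per step: exp(-r*dt) = 0.993769
Stock lattice S(k, i) with i counting down-moves:
  k=0: S(0,0) = 91.8700
  k=1: S(1,0) = 101.5321; S(1,1) = 83.1274
  k=2: S(2,0) = 112.2103; S(2,1) = 91.8700; S(2,2) = 75.2168
  k=3: S(3,0) = 124.0115; S(3,1) = 101.5321; S(3,2) = 83.1274; S(3,3) = 68.0590
  k=4: S(4,0) = 137.0539; S(4,1) = 112.2103; S(4,2) = 91.8700; S(4,3) = 75.2168; S(4,4) = 61.5823
Terminal payoffs V(N, i) = max(K - S_T, 0):
  V(4,0) = 0.000000; V(4,1) = 0.000000; V(4,2) = 0.000000; V(4,3) = 5.033206; V(4,4) = 18.667697
Backward induction: V(k, i) = exp(-r*dt) * [p * V(k+1, i) + (1-p) * V(k+1, i+1)].
  V(3,0) = exp(-r*dt) * [p*0.000000 + (1-p)*0.000000] = 0.000000
  V(3,1) = exp(-r*dt) * [p*0.000000 + (1-p)*0.000000] = 0.000000
  V(3,2) = exp(-r*dt) * [p*0.000000 + (1-p)*5.033206] = 2.469329
  V(3,3) = exp(-r*dt) * [p*5.033206 + (1-p)*18.667697] = 11.691032
  V(2,0) = exp(-r*dt) * [p*0.000000 + (1-p)*0.000000] = 0.000000
  V(2,1) = exp(-r*dt) * [p*0.000000 + (1-p)*2.469329] = 1.211472
  V(2,2) = exp(-r*dt) * [p*2.469329 + (1-p)*11.691032] = 6.978181
  V(1,0) = exp(-r*dt) * [p*0.000000 + (1-p)*1.211472] = 0.594357
  V(1,1) = exp(-r*dt) * [p*1.211472 + (1-p)*6.978181] = 4.033115
  V(0,0) = exp(-r*dt) * [p*0.594357 + (1-p)*4.033115] = 2.277735

Answer: Price = V(0,0) = 2.2777


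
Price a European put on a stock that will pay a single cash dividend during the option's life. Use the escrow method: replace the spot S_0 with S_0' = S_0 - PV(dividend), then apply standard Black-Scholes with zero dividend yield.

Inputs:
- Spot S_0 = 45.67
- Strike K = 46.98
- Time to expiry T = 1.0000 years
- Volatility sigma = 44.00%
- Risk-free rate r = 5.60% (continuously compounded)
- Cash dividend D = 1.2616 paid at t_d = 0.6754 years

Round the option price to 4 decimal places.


Answer: Price = 7.7211

Derivation:
PV(D) = D * exp(-r * t_d) = 1.2616 * 0.96288393 = 1.21477437
S_0' = S_0 - PV(D) = 45.6700 - 1.21477437 = 44.45522563
d1 = (ln(S_0'/K) + (r + sigma^2/2)*T) / (sigma*sqrt(T)) = 0.22172849
d2 = d1 - sigma*sqrt(T) = -0.21827151
exp(-rT) = 0.94553914
N(-d1) = 0.41226262; N(-d2) = 0.58639121
P = K * exp(-rT) * N(-d2) - S_0' * N(-d1) = 46.9800 * 0.94553914 * 0.58639121 - 44.45522563 * 0.41226262 = 7.7211


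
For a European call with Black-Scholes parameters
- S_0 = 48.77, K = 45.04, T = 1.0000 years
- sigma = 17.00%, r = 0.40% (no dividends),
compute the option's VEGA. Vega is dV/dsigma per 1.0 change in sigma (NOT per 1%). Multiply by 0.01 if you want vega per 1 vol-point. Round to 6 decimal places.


Answer: Vega = 16.477056

Derivation:
d1 = 0.5765552111; d2 = 0.4065552111
phi(d1) = 0.3378522906; exp(-qT) = 1.0000000000; exp(-rT) = 0.9960079893
Vega = S * exp(-qT) * phi(d1) * sqrt(T) = 48.7700 * 1.0000000000 * 0.3378522906 * 1.0000000000 = 16.477056


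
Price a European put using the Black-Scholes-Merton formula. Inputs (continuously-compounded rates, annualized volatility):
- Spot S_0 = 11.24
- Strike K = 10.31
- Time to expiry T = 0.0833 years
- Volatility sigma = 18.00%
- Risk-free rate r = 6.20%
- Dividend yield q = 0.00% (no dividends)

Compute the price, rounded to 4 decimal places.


d1 = (ln(S/K) + (r - q + 0.5*sigma^2) * T) / (sigma * sqrt(T)) = 1.78780721
d2 = d1 - sigma * sqrt(T) = 1.73585608
exp(-rT) = 0.99484871; exp(-qT) = 1.00000000
P = K * exp(-rT) * N(-d2) - S_0 * exp(-qT) * N(-d1)
N(-d1) = 0.03690356; N(-d2) = 0.04129464
P = 10.3100 * 0.99484871 * 0.04129464 - 11.2400 * 1.00000000 * 0.03690356 = 0.0088

Answer: Price = 0.0088


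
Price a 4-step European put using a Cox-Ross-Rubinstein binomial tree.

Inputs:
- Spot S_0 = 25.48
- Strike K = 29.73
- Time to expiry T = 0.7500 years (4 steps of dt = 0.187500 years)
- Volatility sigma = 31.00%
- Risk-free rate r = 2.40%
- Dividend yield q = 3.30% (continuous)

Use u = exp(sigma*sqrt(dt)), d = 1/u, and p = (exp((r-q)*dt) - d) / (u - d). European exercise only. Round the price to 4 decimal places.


Answer: Price = V(0,0) = 5.6968

Derivation:
dt = T/N = 0.187500
u = exp(sigma*sqrt(dt)) = 1.143660; d = 1/u = 0.874385
p = (exp((r-q)*dt) - d) / (u - d) = 0.460230
Discount per step: exp(-r*dt) = 0.995510
Stock lattice S(k, i) with i counting down-moves:
  k=0: S(0,0) = 25.4800
  k=1: S(1,0) = 29.1405; S(1,1) = 22.2793
  k=2: S(2,0) = 33.3268; S(2,1) = 25.4800; S(2,2) = 19.4807
  k=3: S(3,0) = 38.1145; S(3,1) = 29.1405; S(3,2) = 22.2793; S(3,3) = 17.0337
  k=4: S(4,0) = 43.5901; S(4,1) = 33.3268; S(4,2) = 25.4800; S(4,3) = 19.4807; S(4,4) = 14.8940
Terminal payoffs V(N, i) = max(K - S_T, 0):
  V(4,0) = 0.000000; V(4,1) = 0.000000; V(4,2) = 4.250000; V(4,3) = 10.249266; V(4,4) = 14.836005
Backward induction: V(k, i) = exp(-r*dt) * [p * V(k+1, i) + (1-p) * V(k+1, i+1)].
  V(3,0) = exp(-r*dt) * [p*0.000000 + (1-p)*0.000000] = 0.000000
  V(3,1) = exp(-r*dt) * [p*0.000000 + (1-p)*4.250000] = 2.283721
  V(3,2) = exp(-r*dt) * [p*4.250000 + (1-p)*10.249266] = 7.454601
  V(3,3) = exp(-r*dt) * [p*10.249266 + (1-p)*14.836005] = 12.667915
  V(2,0) = exp(-r*dt) * [p*0.000000 + (1-p)*2.283721] = 1.227149
  V(2,1) = exp(-r*dt) * [p*2.283721 + (1-p)*7.454601] = 5.052020
  V(2,2) = exp(-r*dt) * [p*7.454601 + (1-p)*12.667915] = 10.222485
  V(1,0) = exp(-r*dt) * [p*1.227149 + (1-p)*5.052020] = 3.276920
  V(1,1) = exp(-r*dt) * [p*5.052020 + (1-p)*10.222485] = 7.807667
  V(0,0) = exp(-r*dt) * [p*3.276920 + (1-p)*7.807667] = 5.696787


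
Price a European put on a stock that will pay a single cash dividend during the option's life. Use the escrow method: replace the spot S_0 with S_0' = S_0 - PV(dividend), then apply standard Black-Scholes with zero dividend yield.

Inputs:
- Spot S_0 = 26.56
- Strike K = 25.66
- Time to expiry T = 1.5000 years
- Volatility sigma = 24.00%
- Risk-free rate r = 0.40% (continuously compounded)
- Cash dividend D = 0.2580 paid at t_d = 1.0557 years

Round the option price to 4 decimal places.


PV(D) = D * exp(-r * t_d) = 0.2580 * 0.99578610 = 0.25691281
S_0' = S_0 - PV(D) = 26.5600 - 0.25691281 = 26.30308719
d1 = (ln(S_0'/K) + (r + sigma^2/2)*T) / (sigma*sqrt(T)) = 0.25159307
d2 = d1 - sigma*sqrt(T) = -0.04234570
exp(-rT) = 0.99401796
N(-d1) = 0.40067781; N(-d2) = 0.51688844
P = K * exp(-rT) * N(-d2) - S_0' * N(-d1) = 25.6600 * 0.99401796 * 0.51688844 - 26.30308719 * 0.40067781 = 2.6450

Answer: Price = 2.6450


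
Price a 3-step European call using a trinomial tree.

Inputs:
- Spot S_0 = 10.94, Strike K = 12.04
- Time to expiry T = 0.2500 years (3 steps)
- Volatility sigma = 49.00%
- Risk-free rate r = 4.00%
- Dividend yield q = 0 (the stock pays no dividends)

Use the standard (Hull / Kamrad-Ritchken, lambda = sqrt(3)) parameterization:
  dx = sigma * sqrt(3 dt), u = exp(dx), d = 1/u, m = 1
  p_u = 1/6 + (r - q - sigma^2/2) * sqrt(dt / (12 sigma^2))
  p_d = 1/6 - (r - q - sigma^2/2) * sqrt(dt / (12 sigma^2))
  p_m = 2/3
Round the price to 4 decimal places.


Answer: Price = V(0,0) = 0.7238

Derivation:
dt = T/N = 0.083333; dx = sigma*sqrt(3*dt) = 0.245000
u = exp(dx) = 1.277621; d = 1/u = 0.782705
p_u = 0.153053, p_m = 0.666667, p_d = 0.180281
Discount per step: exp(-r*dt) = 0.996672
Stock lattice S(k, j) with j the centered position index:
  k=0: S(0,+0) = 10.9400
  k=1: S(1,-1) = 8.5628; S(1,+0) = 10.9400; S(1,+1) = 13.9772
  k=2: S(2,-2) = 6.7021; S(2,-1) = 8.5628; S(2,+0) = 10.9400; S(2,+1) = 13.9772; S(2,+2) = 17.8575
  k=3: S(3,-3) = 5.2458; S(3,-2) = 6.7021; S(3,-1) = 8.5628; S(3,+0) = 10.9400; S(3,+1) = 13.9772; S(3,+2) = 17.8575; S(3,+3) = 22.8152
Terminal payoffs V(N, j) = max(S_T - K, 0):
  V(3,-3) = 0.000000; V(3,-2) = 0.000000; V(3,-1) = 0.000000; V(3,+0) = 0.000000; V(3,+1) = 1.937177; V(3,+2) = 5.817539; V(3,+3) = 10.775173
Backward induction: V(k, j) = exp(-r*dt) * [p_u * V(k+1, j+1) + p_m * V(k+1, j) + p_d * V(k+1, j-1)]
  V(2,-2) = exp(-r*dt) * [p_u*0.000000 + p_m*0.000000 + p_d*0.000000] = 0.000000
  V(2,-1) = exp(-r*dt) * [p_u*0.000000 + p_m*0.000000 + p_d*0.000000] = 0.000000
  V(2,+0) = exp(-r*dt) * [p_u*1.937177 + p_m*0.000000 + p_d*0.000000] = 0.295504
  V(2,+1) = exp(-r*dt) * [p_u*5.817539 + p_m*1.937177 + p_d*0.000000] = 2.174581
  V(2,+2) = exp(-r*dt) * [p_u*10.775173 + p_m*5.817539 + p_d*1.937177] = 5.857208
  V(1,-1) = exp(-r*dt) * [p_u*0.295504 + p_m*0.000000 + p_d*0.000000] = 0.045077
  V(1,+0) = exp(-r*dt) * [p_u*2.174581 + p_m*0.295504 + p_d*0.000000] = 0.528065
  V(1,+1) = exp(-r*dt) * [p_u*5.857208 + p_m*2.174581 + p_d*0.295504] = 2.391471
  V(0,+0) = exp(-r*dt) * [p_u*2.391471 + p_m*0.528065 + p_d*0.045077] = 0.723774


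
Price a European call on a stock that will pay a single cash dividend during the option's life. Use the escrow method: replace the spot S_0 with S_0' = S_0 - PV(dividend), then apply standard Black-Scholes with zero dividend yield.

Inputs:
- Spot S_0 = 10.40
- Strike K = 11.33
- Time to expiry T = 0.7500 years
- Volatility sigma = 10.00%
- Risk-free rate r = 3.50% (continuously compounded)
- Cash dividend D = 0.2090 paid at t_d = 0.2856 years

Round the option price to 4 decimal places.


PV(D) = D * exp(-r * t_d) = 0.2090 * 0.99005379 = 0.20692124
S_0' = S_0 - PV(D) = 10.4000 - 0.20692124 = 10.19307876
d1 = (ln(S_0'/K) + (r + sigma^2/2)*T) / (sigma*sqrt(T)) = -0.87462952
d2 = d1 - sigma*sqrt(T) = -0.96123206
exp(-rT) = 0.97409154
N(d1) = 0.19088776; N(d2) = 0.16821775
C = S_0' * N(d1) - K * exp(-rT) * N(d2) = 10.19307876 * 0.19088776 - 11.3300 * 0.97409154 * 0.16821775 = 0.0892

Answer: Price = 0.0892


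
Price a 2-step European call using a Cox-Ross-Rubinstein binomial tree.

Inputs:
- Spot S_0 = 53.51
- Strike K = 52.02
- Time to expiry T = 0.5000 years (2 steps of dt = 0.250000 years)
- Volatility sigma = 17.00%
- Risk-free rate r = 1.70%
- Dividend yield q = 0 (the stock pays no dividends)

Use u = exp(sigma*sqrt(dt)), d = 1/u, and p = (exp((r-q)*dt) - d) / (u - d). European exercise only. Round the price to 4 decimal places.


dt = T/N = 0.250000
u = exp(sigma*sqrt(dt)) = 1.088717; d = 1/u = 0.918512
p = (exp((r-q)*dt) - d) / (u - d) = 0.503786
Discount per step: exp(-r*dt) = 0.995759
Stock lattice S(k, i) with i counting down-moves:
  k=0: S(0,0) = 53.5100
  k=1: S(1,0) = 58.2573; S(1,1) = 49.1496
  k=2: S(2,0) = 63.4257; S(2,1) = 53.5100; S(2,2) = 45.1445
Terminal payoffs V(N, i) = max(S_T - K, 0):
  V(2,0) = 11.405663; V(2,1) = 1.490000; V(2,2) = 0.000000
Backward induction: V(k, i) = exp(-r*dt) * [p * V(k+1, i) + (1-p) * V(k+1, i+1)].
  V(1,0) = exp(-r*dt) * [p*11.405663 + (1-p)*1.490000] = 6.457866
  V(1,1) = exp(-r*dt) * [p*1.490000 + (1-p)*0.000000] = 0.747457
  V(0,0) = exp(-r*dt) * [p*6.457866 + (1-p)*0.747457] = 3.608910

Answer: Price = V(0,0) = 3.6089


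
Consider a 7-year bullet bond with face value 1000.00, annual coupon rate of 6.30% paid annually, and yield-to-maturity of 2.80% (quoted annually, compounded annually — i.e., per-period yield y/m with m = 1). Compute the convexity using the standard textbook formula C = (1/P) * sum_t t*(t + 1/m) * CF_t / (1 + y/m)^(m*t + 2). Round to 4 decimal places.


Answer: Convexity = 42.8693

Derivation:
Coupon per period c = face * coupon_rate / m = 63.000000
Periods per year m = 1; per-period yield y/m = 0.028000
Number of cashflows N = 7
Cashflows (t years, CF_t, discount factor 1/(1+y/m)^(m*t), PV):
  t = 1.0000: CF_t = 63.000000, DF = 0.972763, PV = 61.284047
  t = 2.0000: CF_t = 63.000000, DF = 0.946267, PV = 59.614831
  t = 3.0000: CF_t = 63.000000, DF = 0.920493, PV = 57.991081
  t = 4.0000: CF_t = 63.000000, DF = 0.895422, PV = 56.411558
  t = 5.0000: CF_t = 63.000000, DF = 0.871033, PV = 54.875056
  t = 6.0000: CF_t = 63.000000, DF = 0.847308, PV = 53.380405
  t = 7.0000: CF_t = 1063.000000, DF = 0.824230, PV = 876.156045
Price P = sum_t PV_t = 1219.713023
Convexity numerator sum_t t*(t + 1/m) * CF_t / (1+y/m)^(m*t + 2):
  t = 1.0000: term = 115.982162
  t = 2.0000: term = 338.469345
  t = 3.0000: term = 658.500672
  t = 4.0000: term = 1067.608093
  t = 5.0000: term = 1557.793910
  t = 6.0000: term = 2121.509215
  t = 7.0000: term = 46428.351057
Convexity = (1/P) * sum = 52288.214454 / 1219.713023 = 42.869276


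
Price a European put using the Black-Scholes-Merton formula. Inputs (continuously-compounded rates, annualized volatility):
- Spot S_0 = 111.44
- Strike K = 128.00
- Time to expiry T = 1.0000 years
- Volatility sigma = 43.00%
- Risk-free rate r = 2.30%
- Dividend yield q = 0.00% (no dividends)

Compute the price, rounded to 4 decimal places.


d1 = (ln(S/K) + (r - q + 0.5*sigma^2) * T) / (sigma * sqrt(T)) = -0.05370682
d2 = d1 - sigma * sqrt(T) = -0.48370682
exp(-rT) = 0.97726248; exp(-qT) = 1.00000000
P = K * exp(-rT) * N(-d2) - S_0 * exp(-qT) * N(-d1)
N(-d1) = 0.52141563; N(-d2) = 0.68570303
P = 128.0000 * 0.97726248 * 0.68570303 - 111.4400 * 1.00000000 * 0.52141563 = 27.6678

Answer: Price = 27.6678


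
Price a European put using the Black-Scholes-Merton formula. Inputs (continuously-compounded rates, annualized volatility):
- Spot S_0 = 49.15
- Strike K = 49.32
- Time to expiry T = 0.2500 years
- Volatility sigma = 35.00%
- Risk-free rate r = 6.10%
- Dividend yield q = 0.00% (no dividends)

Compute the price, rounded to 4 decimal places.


d1 = (ln(S/K) + (r - q + 0.5*sigma^2) * T) / (sigma * sqrt(T)) = 0.15491239
d2 = d1 - sigma * sqrt(T) = -0.02008761
exp(-rT) = 0.98486569; exp(-qT) = 1.00000000
P = K * exp(-rT) * N(-d2) - S_0 * exp(-qT) * N(-d1)
N(-d1) = 0.43844519; N(-d2) = 0.50801326
P = 49.3200 * 0.98486569 * 0.50801326 - 49.1500 * 1.00000000 * 0.43844519 = 3.1264

Answer: Price = 3.1264
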